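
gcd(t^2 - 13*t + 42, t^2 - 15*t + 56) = t - 7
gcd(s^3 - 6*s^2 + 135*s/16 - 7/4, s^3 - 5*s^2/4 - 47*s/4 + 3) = s^2 - 17*s/4 + 1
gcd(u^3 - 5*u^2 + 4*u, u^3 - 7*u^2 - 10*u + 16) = u - 1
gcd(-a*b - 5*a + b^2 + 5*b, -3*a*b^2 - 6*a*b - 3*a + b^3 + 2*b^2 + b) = 1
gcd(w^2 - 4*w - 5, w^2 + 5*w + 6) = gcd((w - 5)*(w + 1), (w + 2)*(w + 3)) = 1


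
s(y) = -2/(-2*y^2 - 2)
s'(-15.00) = 0.00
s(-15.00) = 0.00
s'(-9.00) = 0.00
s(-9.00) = 0.01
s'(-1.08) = 0.46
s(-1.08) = 0.46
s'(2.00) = -0.16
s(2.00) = 0.20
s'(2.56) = -0.09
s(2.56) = 0.13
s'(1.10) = -0.45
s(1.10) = 0.45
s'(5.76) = -0.01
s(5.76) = 0.03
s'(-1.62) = 0.25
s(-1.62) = 0.28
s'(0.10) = -0.20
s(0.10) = 0.99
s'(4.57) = -0.02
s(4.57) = 0.05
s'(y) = -8*y/(-2*y^2 - 2)^2 = -2*y/(y^2 + 1)^2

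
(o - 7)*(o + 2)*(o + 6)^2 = o^4 + 7*o^3 - 38*o^2 - 348*o - 504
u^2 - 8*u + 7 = (u - 7)*(u - 1)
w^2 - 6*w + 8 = (w - 4)*(w - 2)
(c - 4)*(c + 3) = c^2 - c - 12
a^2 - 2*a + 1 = (a - 1)^2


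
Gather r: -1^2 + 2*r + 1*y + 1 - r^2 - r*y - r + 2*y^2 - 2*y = -r^2 + r*(1 - y) + 2*y^2 - y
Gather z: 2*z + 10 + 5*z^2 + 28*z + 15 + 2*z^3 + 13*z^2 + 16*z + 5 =2*z^3 + 18*z^2 + 46*z + 30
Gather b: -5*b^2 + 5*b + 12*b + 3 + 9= -5*b^2 + 17*b + 12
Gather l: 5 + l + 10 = l + 15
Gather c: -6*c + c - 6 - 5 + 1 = -5*c - 10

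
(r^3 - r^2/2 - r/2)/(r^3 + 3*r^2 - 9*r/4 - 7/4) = 2*r/(2*r + 7)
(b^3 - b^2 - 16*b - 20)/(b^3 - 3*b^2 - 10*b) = (b + 2)/b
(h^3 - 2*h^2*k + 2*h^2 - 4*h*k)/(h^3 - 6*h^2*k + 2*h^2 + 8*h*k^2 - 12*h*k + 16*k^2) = h/(h - 4*k)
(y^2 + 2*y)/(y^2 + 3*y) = (y + 2)/(y + 3)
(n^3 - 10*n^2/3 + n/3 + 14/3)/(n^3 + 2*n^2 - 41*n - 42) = (n^2 - 13*n/3 + 14/3)/(n^2 + n - 42)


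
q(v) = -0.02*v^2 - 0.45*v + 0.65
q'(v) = -0.04*v - 0.45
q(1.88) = -0.27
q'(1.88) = -0.53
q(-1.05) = 1.10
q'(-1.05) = -0.41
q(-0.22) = 0.75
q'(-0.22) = -0.44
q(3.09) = -0.93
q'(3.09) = -0.57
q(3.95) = -1.44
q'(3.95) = -0.61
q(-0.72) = 0.96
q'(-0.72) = -0.42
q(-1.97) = 1.46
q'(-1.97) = -0.37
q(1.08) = 0.14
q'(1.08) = -0.49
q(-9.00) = 3.08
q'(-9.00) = -0.09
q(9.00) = -5.02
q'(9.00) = -0.81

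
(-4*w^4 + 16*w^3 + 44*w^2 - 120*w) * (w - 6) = -4*w^5 + 40*w^4 - 52*w^3 - 384*w^2 + 720*w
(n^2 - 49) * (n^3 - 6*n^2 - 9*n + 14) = n^5 - 6*n^4 - 58*n^3 + 308*n^2 + 441*n - 686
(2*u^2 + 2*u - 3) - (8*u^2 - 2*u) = -6*u^2 + 4*u - 3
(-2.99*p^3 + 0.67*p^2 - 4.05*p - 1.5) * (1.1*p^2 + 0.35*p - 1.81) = -3.289*p^5 - 0.3095*p^4 + 1.1914*p^3 - 4.2802*p^2 + 6.8055*p + 2.715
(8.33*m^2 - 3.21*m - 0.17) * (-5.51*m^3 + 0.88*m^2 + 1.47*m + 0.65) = -45.8983*m^5 + 25.0175*m^4 + 10.357*m^3 + 0.5462*m^2 - 2.3364*m - 0.1105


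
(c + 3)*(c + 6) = c^2 + 9*c + 18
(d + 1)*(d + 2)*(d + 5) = d^3 + 8*d^2 + 17*d + 10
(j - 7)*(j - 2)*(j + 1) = j^3 - 8*j^2 + 5*j + 14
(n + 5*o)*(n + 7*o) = n^2 + 12*n*o + 35*o^2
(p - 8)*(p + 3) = p^2 - 5*p - 24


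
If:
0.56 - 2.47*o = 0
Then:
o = 0.23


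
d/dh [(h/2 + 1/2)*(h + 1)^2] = 3*(h + 1)^2/2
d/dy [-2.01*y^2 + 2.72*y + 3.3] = 2.72 - 4.02*y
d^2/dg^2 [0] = 0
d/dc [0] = 0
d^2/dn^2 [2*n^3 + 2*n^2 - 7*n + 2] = 12*n + 4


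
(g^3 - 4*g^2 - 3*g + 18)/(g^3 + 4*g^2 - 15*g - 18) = (g^2 - g - 6)/(g^2 + 7*g + 6)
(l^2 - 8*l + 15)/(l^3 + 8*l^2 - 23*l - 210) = (l - 3)/(l^2 + 13*l + 42)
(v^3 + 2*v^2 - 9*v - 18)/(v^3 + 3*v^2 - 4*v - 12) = (v - 3)/(v - 2)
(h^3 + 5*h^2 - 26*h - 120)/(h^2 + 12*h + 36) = (h^2 - h - 20)/(h + 6)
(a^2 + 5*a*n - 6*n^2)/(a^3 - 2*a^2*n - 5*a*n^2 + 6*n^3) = (a + 6*n)/(a^2 - a*n - 6*n^2)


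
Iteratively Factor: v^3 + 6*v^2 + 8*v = (v + 2)*(v^2 + 4*v) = v*(v + 2)*(v + 4)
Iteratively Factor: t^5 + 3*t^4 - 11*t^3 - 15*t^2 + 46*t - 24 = (t - 2)*(t^4 + 5*t^3 - t^2 - 17*t + 12) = (t - 2)*(t - 1)*(t^3 + 6*t^2 + 5*t - 12) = (t - 2)*(t - 1)^2*(t^2 + 7*t + 12) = (t - 2)*(t - 1)^2*(t + 4)*(t + 3)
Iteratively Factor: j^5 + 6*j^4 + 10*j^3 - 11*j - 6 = (j - 1)*(j^4 + 7*j^3 + 17*j^2 + 17*j + 6) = (j - 1)*(j + 3)*(j^3 + 4*j^2 + 5*j + 2) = (j - 1)*(j + 2)*(j + 3)*(j^2 + 2*j + 1) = (j - 1)*(j + 1)*(j + 2)*(j + 3)*(j + 1)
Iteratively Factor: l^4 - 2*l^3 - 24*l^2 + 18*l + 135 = (l - 5)*(l^3 + 3*l^2 - 9*l - 27) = (l - 5)*(l - 3)*(l^2 + 6*l + 9) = (l - 5)*(l - 3)*(l + 3)*(l + 3)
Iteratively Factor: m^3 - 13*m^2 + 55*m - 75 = (m - 3)*(m^2 - 10*m + 25) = (m - 5)*(m - 3)*(m - 5)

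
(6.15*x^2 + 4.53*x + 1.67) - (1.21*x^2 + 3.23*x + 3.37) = 4.94*x^2 + 1.3*x - 1.7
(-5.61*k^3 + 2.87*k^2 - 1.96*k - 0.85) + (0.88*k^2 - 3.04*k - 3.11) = -5.61*k^3 + 3.75*k^2 - 5.0*k - 3.96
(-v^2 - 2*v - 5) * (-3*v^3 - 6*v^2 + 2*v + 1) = 3*v^5 + 12*v^4 + 25*v^3 + 25*v^2 - 12*v - 5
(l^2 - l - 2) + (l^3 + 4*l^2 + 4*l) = l^3 + 5*l^2 + 3*l - 2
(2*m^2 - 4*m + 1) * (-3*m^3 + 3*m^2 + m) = -6*m^5 + 18*m^4 - 13*m^3 - m^2 + m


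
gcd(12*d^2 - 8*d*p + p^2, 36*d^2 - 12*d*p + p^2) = -6*d + p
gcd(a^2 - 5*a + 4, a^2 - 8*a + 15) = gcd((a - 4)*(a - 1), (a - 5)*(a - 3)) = 1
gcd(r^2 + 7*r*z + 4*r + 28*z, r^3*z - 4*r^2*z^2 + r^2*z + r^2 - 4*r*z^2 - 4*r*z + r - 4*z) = 1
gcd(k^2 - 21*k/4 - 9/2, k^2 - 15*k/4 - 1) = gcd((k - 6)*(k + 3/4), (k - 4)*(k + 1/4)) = 1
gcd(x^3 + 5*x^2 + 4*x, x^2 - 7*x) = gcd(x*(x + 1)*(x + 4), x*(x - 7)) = x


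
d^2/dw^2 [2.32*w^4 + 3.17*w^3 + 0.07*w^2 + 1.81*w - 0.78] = 27.84*w^2 + 19.02*w + 0.14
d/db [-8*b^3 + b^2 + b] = -24*b^2 + 2*b + 1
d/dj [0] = 0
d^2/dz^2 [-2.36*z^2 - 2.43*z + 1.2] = -4.72000000000000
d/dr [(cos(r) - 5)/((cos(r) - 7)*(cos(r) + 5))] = (cos(r)^2 - 10*cos(r) + 45)*sin(r)/((cos(r) - 7)^2*(cos(r) + 5)^2)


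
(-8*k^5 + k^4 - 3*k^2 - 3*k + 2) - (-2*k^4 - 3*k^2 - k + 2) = -8*k^5 + 3*k^4 - 2*k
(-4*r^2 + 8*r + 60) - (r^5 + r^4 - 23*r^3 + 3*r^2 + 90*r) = -r^5 - r^4 + 23*r^3 - 7*r^2 - 82*r + 60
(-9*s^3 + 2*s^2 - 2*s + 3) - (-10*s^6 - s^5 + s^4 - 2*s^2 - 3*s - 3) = 10*s^6 + s^5 - s^4 - 9*s^3 + 4*s^2 + s + 6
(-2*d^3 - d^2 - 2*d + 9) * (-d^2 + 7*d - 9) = 2*d^5 - 13*d^4 + 13*d^3 - 14*d^2 + 81*d - 81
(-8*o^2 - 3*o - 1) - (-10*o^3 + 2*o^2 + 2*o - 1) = 10*o^3 - 10*o^2 - 5*o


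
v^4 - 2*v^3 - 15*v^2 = v^2*(v - 5)*(v + 3)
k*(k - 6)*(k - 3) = k^3 - 9*k^2 + 18*k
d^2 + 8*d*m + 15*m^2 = (d + 3*m)*(d + 5*m)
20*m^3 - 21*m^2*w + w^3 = (-4*m + w)*(-m + w)*(5*m + w)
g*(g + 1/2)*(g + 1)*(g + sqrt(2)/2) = g^4 + sqrt(2)*g^3/2 + 3*g^3/2 + g^2/2 + 3*sqrt(2)*g^2/4 + sqrt(2)*g/4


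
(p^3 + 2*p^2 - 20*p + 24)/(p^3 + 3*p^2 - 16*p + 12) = (p - 2)/(p - 1)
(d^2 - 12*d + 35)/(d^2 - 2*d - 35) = (d - 5)/(d + 5)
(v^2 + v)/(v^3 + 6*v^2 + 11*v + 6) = v/(v^2 + 5*v + 6)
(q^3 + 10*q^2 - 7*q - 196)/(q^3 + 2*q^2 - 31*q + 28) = (q + 7)/(q - 1)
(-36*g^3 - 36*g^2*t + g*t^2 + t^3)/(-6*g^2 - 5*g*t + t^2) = 6*g + t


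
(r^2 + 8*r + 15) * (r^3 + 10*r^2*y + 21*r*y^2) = r^5 + 10*r^4*y + 8*r^4 + 21*r^3*y^2 + 80*r^3*y + 15*r^3 + 168*r^2*y^2 + 150*r^2*y + 315*r*y^2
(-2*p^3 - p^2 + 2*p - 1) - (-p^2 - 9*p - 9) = -2*p^3 + 11*p + 8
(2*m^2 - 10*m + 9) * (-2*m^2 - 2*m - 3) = -4*m^4 + 16*m^3 - 4*m^2 + 12*m - 27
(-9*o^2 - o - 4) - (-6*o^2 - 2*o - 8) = -3*o^2 + o + 4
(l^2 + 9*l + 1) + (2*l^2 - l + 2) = 3*l^2 + 8*l + 3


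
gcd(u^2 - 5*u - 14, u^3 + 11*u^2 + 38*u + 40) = u + 2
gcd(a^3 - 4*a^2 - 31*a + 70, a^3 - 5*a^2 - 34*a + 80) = a^2 + 3*a - 10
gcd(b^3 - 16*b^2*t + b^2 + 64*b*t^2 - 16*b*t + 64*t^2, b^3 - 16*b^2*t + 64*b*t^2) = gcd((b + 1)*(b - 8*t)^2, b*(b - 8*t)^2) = b^2 - 16*b*t + 64*t^2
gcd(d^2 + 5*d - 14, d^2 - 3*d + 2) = d - 2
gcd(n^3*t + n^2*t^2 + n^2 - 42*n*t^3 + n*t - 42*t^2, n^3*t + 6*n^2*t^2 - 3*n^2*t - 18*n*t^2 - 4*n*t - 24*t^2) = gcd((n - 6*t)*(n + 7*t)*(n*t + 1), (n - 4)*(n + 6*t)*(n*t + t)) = 1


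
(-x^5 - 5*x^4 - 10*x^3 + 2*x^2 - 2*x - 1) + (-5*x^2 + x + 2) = -x^5 - 5*x^4 - 10*x^3 - 3*x^2 - x + 1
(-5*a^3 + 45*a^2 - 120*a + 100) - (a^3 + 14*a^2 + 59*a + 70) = -6*a^3 + 31*a^2 - 179*a + 30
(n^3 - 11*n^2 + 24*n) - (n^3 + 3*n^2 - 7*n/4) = -14*n^2 + 103*n/4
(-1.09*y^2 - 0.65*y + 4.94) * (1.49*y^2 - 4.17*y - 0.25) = -1.6241*y^4 + 3.5768*y^3 + 10.3436*y^2 - 20.4373*y - 1.235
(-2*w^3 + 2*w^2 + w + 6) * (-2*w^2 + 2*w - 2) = 4*w^5 - 8*w^4 + 6*w^3 - 14*w^2 + 10*w - 12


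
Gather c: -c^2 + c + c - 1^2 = -c^2 + 2*c - 1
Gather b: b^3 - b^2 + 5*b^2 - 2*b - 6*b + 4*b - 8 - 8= b^3 + 4*b^2 - 4*b - 16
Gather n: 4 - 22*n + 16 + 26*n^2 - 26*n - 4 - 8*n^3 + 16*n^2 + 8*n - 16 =-8*n^3 + 42*n^2 - 40*n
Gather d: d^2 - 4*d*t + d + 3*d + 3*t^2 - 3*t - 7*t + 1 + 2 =d^2 + d*(4 - 4*t) + 3*t^2 - 10*t + 3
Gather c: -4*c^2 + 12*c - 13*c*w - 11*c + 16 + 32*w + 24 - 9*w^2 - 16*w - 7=-4*c^2 + c*(1 - 13*w) - 9*w^2 + 16*w + 33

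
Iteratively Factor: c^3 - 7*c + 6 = (c - 2)*(c^2 + 2*c - 3) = (c - 2)*(c - 1)*(c + 3)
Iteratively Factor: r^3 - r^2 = (r)*(r^2 - r) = r^2*(r - 1)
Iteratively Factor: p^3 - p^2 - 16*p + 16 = (p - 4)*(p^2 + 3*p - 4) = (p - 4)*(p - 1)*(p + 4)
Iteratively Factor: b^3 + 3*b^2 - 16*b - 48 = (b - 4)*(b^2 + 7*b + 12) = (b - 4)*(b + 3)*(b + 4)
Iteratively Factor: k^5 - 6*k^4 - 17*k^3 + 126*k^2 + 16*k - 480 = (k - 3)*(k^4 - 3*k^3 - 26*k^2 + 48*k + 160) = (k - 3)*(k + 2)*(k^3 - 5*k^2 - 16*k + 80) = (k - 4)*(k - 3)*(k + 2)*(k^2 - k - 20) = (k - 5)*(k - 4)*(k - 3)*(k + 2)*(k + 4)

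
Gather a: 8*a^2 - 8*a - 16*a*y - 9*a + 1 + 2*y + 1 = 8*a^2 + a*(-16*y - 17) + 2*y + 2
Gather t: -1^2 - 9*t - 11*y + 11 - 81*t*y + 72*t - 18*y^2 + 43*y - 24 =t*(63 - 81*y) - 18*y^2 + 32*y - 14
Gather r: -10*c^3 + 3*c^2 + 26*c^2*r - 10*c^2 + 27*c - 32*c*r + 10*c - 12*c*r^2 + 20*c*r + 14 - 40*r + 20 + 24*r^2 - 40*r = -10*c^3 - 7*c^2 + 37*c + r^2*(24 - 12*c) + r*(26*c^2 - 12*c - 80) + 34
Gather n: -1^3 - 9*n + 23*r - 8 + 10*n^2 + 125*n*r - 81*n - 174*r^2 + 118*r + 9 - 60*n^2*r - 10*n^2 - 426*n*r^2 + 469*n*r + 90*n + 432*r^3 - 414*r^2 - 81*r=-60*n^2*r + n*(-426*r^2 + 594*r) + 432*r^3 - 588*r^2 + 60*r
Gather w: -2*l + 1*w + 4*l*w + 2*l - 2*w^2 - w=4*l*w - 2*w^2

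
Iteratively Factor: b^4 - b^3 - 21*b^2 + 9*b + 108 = (b + 3)*(b^3 - 4*b^2 - 9*b + 36) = (b - 3)*(b + 3)*(b^2 - b - 12) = (b - 4)*(b - 3)*(b + 3)*(b + 3)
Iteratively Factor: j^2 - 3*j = (j - 3)*(j)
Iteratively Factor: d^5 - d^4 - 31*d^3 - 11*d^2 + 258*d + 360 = (d + 3)*(d^4 - 4*d^3 - 19*d^2 + 46*d + 120) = (d - 4)*(d + 3)*(d^3 - 19*d - 30) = (d - 4)*(d + 3)^2*(d^2 - 3*d - 10) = (d - 5)*(d - 4)*(d + 3)^2*(d + 2)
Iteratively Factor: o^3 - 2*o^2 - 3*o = (o)*(o^2 - 2*o - 3) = o*(o - 3)*(o + 1)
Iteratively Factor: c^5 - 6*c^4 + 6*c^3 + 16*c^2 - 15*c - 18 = (c - 2)*(c^4 - 4*c^3 - 2*c^2 + 12*c + 9) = (c - 2)*(c + 1)*(c^3 - 5*c^2 + 3*c + 9) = (c - 2)*(c + 1)^2*(c^2 - 6*c + 9) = (c - 3)*(c - 2)*(c + 1)^2*(c - 3)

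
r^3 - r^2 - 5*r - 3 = (r - 3)*(r + 1)^2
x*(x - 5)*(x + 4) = x^3 - x^2 - 20*x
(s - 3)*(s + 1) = s^2 - 2*s - 3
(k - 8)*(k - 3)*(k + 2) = k^3 - 9*k^2 + 2*k + 48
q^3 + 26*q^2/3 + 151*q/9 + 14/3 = (q + 1/3)*(q + 7/3)*(q + 6)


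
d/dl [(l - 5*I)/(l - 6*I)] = -I/(l - 6*I)^2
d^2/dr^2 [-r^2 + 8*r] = -2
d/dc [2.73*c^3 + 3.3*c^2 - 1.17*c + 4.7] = 8.19*c^2 + 6.6*c - 1.17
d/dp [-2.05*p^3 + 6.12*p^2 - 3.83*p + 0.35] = -6.15*p^2 + 12.24*p - 3.83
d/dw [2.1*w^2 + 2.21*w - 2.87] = 4.2*w + 2.21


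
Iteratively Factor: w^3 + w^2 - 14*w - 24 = (w + 3)*(w^2 - 2*w - 8) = (w - 4)*(w + 3)*(w + 2)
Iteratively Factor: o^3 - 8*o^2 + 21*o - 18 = (o - 2)*(o^2 - 6*o + 9) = (o - 3)*(o - 2)*(o - 3)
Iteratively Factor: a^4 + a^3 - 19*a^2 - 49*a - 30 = (a - 5)*(a^3 + 6*a^2 + 11*a + 6) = (a - 5)*(a + 1)*(a^2 + 5*a + 6) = (a - 5)*(a + 1)*(a + 2)*(a + 3)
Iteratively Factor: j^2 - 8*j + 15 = (j - 3)*(j - 5)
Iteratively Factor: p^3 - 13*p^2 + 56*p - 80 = (p - 4)*(p^2 - 9*p + 20) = (p - 4)^2*(p - 5)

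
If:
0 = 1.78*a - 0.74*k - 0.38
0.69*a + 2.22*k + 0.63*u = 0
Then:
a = 0.189054726368159 - 0.104477611940299*u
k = -0.251311012505042*u - 0.0587602527901035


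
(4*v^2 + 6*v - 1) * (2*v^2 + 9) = 8*v^4 + 12*v^3 + 34*v^2 + 54*v - 9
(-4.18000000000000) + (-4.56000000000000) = -8.74000000000000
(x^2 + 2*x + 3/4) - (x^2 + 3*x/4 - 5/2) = 5*x/4 + 13/4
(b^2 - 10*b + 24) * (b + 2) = b^3 - 8*b^2 + 4*b + 48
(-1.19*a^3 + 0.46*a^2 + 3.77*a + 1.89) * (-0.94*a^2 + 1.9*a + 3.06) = 1.1186*a^5 - 2.6934*a^4 - 6.3112*a^3 + 6.794*a^2 + 15.1272*a + 5.7834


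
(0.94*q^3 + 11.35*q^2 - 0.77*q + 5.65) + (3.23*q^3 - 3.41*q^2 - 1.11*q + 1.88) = 4.17*q^3 + 7.94*q^2 - 1.88*q + 7.53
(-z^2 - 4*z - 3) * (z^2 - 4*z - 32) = -z^4 + 45*z^2 + 140*z + 96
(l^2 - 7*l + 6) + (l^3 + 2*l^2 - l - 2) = l^3 + 3*l^2 - 8*l + 4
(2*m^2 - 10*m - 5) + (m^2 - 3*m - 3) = 3*m^2 - 13*m - 8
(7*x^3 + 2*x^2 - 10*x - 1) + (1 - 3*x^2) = 7*x^3 - x^2 - 10*x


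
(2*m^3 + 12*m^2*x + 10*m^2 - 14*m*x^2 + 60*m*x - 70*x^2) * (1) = 2*m^3 + 12*m^2*x + 10*m^2 - 14*m*x^2 + 60*m*x - 70*x^2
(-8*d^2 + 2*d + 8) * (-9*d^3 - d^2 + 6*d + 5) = 72*d^5 - 10*d^4 - 122*d^3 - 36*d^2 + 58*d + 40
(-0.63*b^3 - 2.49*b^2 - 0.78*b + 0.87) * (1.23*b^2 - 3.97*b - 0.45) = -0.7749*b^5 - 0.5616*b^4 + 9.2094*b^3 + 5.2872*b^2 - 3.1029*b - 0.3915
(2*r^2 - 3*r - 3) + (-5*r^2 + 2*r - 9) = -3*r^2 - r - 12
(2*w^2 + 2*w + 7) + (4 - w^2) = w^2 + 2*w + 11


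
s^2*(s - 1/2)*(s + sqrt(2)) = s^4 - s^3/2 + sqrt(2)*s^3 - sqrt(2)*s^2/2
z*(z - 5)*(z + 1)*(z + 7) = z^4 + 3*z^3 - 33*z^2 - 35*z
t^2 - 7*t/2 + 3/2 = (t - 3)*(t - 1/2)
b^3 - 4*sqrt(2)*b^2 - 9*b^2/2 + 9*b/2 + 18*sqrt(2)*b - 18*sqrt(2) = (b - 3)*(b - 3/2)*(b - 4*sqrt(2))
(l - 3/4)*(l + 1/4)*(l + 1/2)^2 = l^4 + l^3/2 - 7*l^2/16 - 5*l/16 - 3/64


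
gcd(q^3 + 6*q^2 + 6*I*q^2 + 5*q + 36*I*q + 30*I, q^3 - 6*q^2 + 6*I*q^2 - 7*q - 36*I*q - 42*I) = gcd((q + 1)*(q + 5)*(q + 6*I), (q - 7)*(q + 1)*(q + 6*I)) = q^2 + q*(1 + 6*I) + 6*I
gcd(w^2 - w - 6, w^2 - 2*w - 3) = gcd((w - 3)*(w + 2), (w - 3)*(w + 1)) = w - 3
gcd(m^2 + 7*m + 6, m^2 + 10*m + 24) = m + 6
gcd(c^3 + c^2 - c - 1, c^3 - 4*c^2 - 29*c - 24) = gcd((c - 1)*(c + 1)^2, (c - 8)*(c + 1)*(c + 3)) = c + 1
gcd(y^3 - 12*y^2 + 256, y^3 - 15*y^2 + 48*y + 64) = y^2 - 16*y + 64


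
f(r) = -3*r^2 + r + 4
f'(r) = 1 - 6*r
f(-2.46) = -16.61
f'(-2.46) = 15.76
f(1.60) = -2.08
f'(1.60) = -8.60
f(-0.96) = 0.28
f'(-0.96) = 6.76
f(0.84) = 2.72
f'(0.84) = -4.04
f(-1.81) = -7.64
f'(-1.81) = 11.86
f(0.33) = 4.00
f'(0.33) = -0.98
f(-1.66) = -5.93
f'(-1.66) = 10.96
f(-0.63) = 2.18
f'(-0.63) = 4.78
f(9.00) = -230.00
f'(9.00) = -53.00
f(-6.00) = -110.00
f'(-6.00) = 37.00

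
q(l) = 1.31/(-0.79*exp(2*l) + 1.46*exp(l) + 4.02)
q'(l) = 1.31*(1.58*exp(2*l) - 1.46*exp(l))/(-0.79*exp(2*l) + 1.46*exp(l) + 4.02)^2 = (2.0698*exp(l) - 1.9126)*exp(l)/(-0.79*exp(2*l) + 1.46*exp(l) + 4.02)^2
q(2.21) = -0.03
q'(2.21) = 0.07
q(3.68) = -0.00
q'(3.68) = 0.00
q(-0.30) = 0.28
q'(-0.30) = -0.01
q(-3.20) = 0.32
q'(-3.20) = -0.00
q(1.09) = 0.95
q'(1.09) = 6.69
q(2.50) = -0.01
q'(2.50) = 0.03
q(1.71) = -0.11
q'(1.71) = 0.36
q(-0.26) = 0.28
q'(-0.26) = -0.01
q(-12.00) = 0.33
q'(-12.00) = 0.00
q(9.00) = 0.00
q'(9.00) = 0.00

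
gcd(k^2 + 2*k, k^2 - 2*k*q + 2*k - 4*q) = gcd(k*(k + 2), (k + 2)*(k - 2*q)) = k + 2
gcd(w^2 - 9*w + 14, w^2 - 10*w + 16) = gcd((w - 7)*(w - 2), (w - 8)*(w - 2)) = w - 2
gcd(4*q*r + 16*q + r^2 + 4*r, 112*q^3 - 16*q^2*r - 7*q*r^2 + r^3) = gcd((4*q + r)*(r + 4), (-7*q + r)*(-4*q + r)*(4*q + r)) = 4*q + r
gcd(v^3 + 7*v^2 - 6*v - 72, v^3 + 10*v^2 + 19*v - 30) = v + 6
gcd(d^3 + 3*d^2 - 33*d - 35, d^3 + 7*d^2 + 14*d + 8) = d + 1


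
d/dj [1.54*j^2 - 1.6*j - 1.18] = 3.08*j - 1.6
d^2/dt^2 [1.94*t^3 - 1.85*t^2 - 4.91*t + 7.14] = 11.64*t - 3.7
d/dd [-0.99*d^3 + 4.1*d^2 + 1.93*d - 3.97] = -2.97*d^2 + 8.2*d + 1.93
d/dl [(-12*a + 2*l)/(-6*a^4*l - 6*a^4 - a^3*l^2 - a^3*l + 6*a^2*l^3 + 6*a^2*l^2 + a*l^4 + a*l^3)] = 2*(-6*a^3*l - 6*a^3 - a^2*l^2 - a^2*l + 6*a*l^3 + 6*a*l^2 + l^4 + l^3 + (6*a - l)*(-6*a^3 - 2*a^2*l - a^2 + 18*a*l^2 + 12*a*l + 4*l^3 + 3*l^2))/(a*(6*a^3*l + 6*a^3 + a^2*l^2 + a^2*l - 6*a*l^3 - 6*a*l^2 - l^4 - l^3)^2)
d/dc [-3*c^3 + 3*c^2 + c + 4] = -9*c^2 + 6*c + 1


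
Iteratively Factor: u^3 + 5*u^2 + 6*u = (u)*(u^2 + 5*u + 6) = u*(u + 2)*(u + 3)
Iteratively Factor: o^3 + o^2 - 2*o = (o + 2)*(o^2 - o) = (o - 1)*(o + 2)*(o)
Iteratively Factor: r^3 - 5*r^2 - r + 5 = (r + 1)*(r^2 - 6*r + 5) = (r - 1)*(r + 1)*(r - 5)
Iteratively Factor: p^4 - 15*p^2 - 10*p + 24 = (p - 4)*(p^3 + 4*p^2 + p - 6) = (p - 4)*(p + 2)*(p^2 + 2*p - 3) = (p - 4)*(p - 1)*(p + 2)*(p + 3)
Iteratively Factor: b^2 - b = (b - 1)*(b)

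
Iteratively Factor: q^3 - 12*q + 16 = (q - 2)*(q^2 + 2*q - 8) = (q - 2)*(q + 4)*(q - 2)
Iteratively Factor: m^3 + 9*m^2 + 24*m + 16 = (m + 1)*(m^2 + 8*m + 16) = (m + 1)*(m + 4)*(m + 4)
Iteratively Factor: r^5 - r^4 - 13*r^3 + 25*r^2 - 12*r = (r - 1)*(r^4 - 13*r^2 + 12*r) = r*(r - 1)*(r^3 - 13*r + 12) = r*(r - 3)*(r - 1)*(r^2 + 3*r - 4) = r*(r - 3)*(r - 1)*(r + 4)*(r - 1)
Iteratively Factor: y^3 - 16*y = (y + 4)*(y^2 - 4*y) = (y - 4)*(y + 4)*(y)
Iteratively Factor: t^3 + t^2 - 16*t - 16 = (t + 1)*(t^2 - 16) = (t + 1)*(t + 4)*(t - 4)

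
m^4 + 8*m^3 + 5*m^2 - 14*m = m*(m - 1)*(m + 2)*(m + 7)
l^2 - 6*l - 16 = (l - 8)*(l + 2)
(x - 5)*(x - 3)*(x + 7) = x^3 - x^2 - 41*x + 105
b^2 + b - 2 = (b - 1)*(b + 2)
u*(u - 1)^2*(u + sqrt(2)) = u^4 - 2*u^3 + sqrt(2)*u^3 - 2*sqrt(2)*u^2 + u^2 + sqrt(2)*u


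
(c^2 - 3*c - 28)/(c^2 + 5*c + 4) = (c - 7)/(c + 1)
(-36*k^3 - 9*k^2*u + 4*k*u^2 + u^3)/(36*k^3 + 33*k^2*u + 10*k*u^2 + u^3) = (-3*k + u)/(3*k + u)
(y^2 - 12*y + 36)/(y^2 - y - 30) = (y - 6)/(y + 5)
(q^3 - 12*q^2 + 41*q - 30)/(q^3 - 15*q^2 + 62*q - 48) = (q - 5)/(q - 8)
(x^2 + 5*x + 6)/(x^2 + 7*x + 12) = (x + 2)/(x + 4)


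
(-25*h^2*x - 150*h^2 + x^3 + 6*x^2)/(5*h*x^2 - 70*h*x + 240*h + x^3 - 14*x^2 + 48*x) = (-5*h*x - 30*h + x^2 + 6*x)/(x^2 - 14*x + 48)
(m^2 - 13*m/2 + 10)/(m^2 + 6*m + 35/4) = 2*(2*m^2 - 13*m + 20)/(4*m^2 + 24*m + 35)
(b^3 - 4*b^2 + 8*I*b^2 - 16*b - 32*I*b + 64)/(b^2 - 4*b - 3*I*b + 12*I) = (b^2 + 8*I*b - 16)/(b - 3*I)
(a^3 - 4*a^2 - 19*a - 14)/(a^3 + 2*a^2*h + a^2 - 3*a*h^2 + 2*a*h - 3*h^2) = (a^2 - 5*a - 14)/(a^2 + 2*a*h - 3*h^2)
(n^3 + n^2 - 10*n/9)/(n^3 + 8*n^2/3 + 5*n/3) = (n - 2/3)/(n + 1)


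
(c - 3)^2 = c^2 - 6*c + 9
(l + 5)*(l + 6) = l^2 + 11*l + 30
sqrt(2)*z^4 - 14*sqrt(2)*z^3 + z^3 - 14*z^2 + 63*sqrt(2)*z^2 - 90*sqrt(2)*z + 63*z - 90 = (z - 6)*(z - 5)*(z - 3)*(sqrt(2)*z + 1)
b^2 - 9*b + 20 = (b - 5)*(b - 4)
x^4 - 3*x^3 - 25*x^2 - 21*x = x*(x - 7)*(x + 1)*(x + 3)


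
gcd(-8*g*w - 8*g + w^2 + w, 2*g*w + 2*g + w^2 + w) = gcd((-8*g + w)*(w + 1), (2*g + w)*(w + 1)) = w + 1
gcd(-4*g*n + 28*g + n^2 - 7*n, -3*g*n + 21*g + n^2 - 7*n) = n - 7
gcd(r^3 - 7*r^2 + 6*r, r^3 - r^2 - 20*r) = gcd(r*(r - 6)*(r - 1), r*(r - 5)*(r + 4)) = r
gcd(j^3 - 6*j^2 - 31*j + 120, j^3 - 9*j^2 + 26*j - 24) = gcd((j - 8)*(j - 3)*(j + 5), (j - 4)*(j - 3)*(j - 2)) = j - 3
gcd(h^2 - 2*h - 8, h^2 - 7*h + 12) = h - 4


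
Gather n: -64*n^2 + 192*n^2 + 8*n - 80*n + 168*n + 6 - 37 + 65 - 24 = 128*n^2 + 96*n + 10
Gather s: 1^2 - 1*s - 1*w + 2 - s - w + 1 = -2*s - 2*w + 4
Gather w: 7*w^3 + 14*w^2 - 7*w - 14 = 7*w^3 + 14*w^2 - 7*w - 14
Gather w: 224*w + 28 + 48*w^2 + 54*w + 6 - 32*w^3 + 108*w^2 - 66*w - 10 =-32*w^3 + 156*w^2 + 212*w + 24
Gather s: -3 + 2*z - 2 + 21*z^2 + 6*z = 21*z^2 + 8*z - 5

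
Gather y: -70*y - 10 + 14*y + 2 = -56*y - 8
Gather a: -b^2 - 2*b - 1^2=-b^2 - 2*b - 1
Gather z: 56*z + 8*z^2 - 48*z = 8*z^2 + 8*z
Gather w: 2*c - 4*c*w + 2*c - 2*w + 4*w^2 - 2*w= 4*c + 4*w^2 + w*(-4*c - 4)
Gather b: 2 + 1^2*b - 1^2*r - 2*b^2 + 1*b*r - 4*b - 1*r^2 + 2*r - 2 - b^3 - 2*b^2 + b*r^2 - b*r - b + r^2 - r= -b^3 - 4*b^2 + b*(r^2 - 4)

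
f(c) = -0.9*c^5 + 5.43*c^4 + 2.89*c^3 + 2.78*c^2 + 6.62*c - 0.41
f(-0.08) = -0.92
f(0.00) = -0.41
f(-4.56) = 3875.43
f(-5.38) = 8200.07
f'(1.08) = 43.98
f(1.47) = 43.69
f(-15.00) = 949103.29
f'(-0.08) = 6.22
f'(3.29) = 365.01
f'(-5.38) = -6924.60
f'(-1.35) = -53.47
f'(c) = -4.5*c^4 + 21.72*c^3 + 8.67*c^2 + 5.56*c + 6.62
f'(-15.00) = -299243.53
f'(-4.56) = -3843.60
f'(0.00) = 6.62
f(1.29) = 30.78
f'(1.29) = 62.38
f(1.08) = 19.69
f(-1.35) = 10.68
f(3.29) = 443.65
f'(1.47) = 81.51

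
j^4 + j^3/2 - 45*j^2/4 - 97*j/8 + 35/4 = (j - 7/2)*(j - 1/2)*(j + 2)*(j + 5/2)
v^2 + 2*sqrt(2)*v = v*(v + 2*sqrt(2))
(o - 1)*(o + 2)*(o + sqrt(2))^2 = o^4 + o^3 + 2*sqrt(2)*o^3 + 2*sqrt(2)*o^2 - 4*sqrt(2)*o + 2*o - 4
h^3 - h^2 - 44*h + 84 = (h - 6)*(h - 2)*(h + 7)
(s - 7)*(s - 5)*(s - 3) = s^3 - 15*s^2 + 71*s - 105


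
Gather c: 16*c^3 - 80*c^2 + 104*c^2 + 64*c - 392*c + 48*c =16*c^3 + 24*c^2 - 280*c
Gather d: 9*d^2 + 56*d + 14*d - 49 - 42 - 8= 9*d^2 + 70*d - 99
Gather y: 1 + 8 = 9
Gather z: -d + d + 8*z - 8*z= 0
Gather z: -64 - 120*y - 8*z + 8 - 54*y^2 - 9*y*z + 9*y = -54*y^2 - 111*y + z*(-9*y - 8) - 56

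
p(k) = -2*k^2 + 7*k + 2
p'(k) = 7 - 4*k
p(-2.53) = -28.51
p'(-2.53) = 17.12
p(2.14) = 7.82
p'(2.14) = -1.56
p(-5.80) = -105.88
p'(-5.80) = 30.20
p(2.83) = 5.79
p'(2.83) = -4.32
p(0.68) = 5.84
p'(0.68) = 4.28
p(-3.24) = -41.68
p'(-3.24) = 19.96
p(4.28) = -4.68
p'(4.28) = -10.12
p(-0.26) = 0.04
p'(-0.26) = 8.04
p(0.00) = 2.00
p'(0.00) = 7.00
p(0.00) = 2.00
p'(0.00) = 7.00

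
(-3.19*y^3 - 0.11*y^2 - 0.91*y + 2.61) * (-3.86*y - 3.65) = 12.3134*y^4 + 12.0681*y^3 + 3.9141*y^2 - 6.7531*y - 9.5265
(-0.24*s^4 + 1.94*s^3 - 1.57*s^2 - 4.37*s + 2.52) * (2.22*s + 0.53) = -0.5328*s^5 + 4.1796*s^4 - 2.4572*s^3 - 10.5335*s^2 + 3.2783*s + 1.3356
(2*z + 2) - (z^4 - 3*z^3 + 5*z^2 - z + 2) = -z^4 + 3*z^3 - 5*z^2 + 3*z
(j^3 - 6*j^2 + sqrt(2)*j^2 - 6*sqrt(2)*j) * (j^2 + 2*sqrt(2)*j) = j^5 - 6*j^4 + 3*sqrt(2)*j^4 - 18*sqrt(2)*j^3 + 4*j^3 - 24*j^2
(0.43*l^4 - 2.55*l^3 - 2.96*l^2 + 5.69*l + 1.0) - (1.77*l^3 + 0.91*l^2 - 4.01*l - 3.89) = 0.43*l^4 - 4.32*l^3 - 3.87*l^2 + 9.7*l + 4.89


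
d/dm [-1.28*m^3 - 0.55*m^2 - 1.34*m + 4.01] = -3.84*m^2 - 1.1*m - 1.34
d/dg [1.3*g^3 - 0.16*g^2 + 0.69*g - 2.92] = 3.9*g^2 - 0.32*g + 0.69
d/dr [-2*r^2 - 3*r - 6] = -4*r - 3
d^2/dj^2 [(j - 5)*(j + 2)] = 2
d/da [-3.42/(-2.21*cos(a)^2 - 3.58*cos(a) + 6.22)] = (15.1164*cos(a) + 12.2436)*sin(a)/(2.21*cos(a)^2 + 3.58*cos(a) - 6.22)^2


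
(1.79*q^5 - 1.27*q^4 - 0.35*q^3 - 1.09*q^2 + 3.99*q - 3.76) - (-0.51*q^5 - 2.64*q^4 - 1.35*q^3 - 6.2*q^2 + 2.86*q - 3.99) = 2.3*q^5 + 1.37*q^4 + 1.0*q^3 + 5.11*q^2 + 1.13*q + 0.23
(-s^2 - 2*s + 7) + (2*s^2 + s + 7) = s^2 - s + 14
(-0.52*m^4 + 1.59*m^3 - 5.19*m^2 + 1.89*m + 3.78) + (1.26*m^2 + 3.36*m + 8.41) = -0.52*m^4 + 1.59*m^3 - 3.93*m^2 + 5.25*m + 12.19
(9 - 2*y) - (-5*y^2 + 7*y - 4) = 5*y^2 - 9*y + 13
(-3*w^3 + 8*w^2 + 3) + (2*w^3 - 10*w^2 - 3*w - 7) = -w^3 - 2*w^2 - 3*w - 4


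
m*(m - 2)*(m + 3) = m^3 + m^2 - 6*m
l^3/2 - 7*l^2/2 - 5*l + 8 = (l/2 + 1)*(l - 8)*(l - 1)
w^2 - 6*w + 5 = (w - 5)*(w - 1)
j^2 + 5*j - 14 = (j - 2)*(j + 7)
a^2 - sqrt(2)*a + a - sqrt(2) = (a + 1)*(a - sqrt(2))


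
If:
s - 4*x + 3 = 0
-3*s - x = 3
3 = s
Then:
No Solution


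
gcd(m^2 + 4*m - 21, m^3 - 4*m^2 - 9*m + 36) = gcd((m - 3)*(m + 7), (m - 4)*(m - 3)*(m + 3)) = m - 3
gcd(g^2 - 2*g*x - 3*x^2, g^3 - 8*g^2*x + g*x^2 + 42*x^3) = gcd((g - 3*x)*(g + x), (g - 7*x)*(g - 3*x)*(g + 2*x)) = -g + 3*x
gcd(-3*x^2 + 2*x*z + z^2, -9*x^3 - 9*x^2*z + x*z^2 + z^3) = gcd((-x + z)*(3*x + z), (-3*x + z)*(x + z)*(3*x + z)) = 3*x + z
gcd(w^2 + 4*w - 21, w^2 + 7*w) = w + 7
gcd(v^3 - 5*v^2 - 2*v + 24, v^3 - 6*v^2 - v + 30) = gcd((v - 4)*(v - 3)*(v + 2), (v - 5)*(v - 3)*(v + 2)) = v^2 - v - 6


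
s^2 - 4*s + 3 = (s - 3)*(s - 1)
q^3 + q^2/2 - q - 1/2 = (q - 1)*(q + 1/2)*(q + 1)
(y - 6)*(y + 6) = y^2 - 36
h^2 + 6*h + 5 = (h + 1)*(h + 5)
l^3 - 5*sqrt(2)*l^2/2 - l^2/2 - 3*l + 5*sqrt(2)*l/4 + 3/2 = (l - 1/2)*(l - 3*sqrt(2))*(l + sqrt(2)/2)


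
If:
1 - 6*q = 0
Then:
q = 1/6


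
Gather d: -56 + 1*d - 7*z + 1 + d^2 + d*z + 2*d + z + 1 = d^2 + d*(z + 3) - 6*z - 54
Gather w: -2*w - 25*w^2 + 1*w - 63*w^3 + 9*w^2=-63*w^3 - 16*w^2 - w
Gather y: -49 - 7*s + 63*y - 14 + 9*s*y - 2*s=-9*s + y*(9*s + 63) - 63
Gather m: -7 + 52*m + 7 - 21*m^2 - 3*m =-21*m^2 + 49*m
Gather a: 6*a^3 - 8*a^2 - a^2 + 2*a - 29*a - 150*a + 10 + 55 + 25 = 6*a^3 - 9*a^2 - 177*a + 90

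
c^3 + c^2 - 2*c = c*(c - 1)*(c + 2)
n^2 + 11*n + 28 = (n + 4)*(n + 7)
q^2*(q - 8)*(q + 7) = q^4 - q^3 - 56*q^2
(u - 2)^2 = u^2 - 4*u + 4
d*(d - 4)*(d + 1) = d^3 - 3*d^2 - 4*d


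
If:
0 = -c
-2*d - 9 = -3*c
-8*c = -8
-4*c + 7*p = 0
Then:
No Solution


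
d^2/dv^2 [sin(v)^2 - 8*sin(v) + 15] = 8*sin(v) + 2*cos(2*v)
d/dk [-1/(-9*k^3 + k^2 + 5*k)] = (-27*k^2 + 2*k + 5)/(k^2*(-9*k^2 + k + 5)^2)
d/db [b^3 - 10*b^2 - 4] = b*(3*b - 20)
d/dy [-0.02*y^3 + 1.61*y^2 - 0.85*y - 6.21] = -0.06*y^2 + 3.22*y - 0.85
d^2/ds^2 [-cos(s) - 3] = cos(s)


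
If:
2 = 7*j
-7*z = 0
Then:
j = 2/7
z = 0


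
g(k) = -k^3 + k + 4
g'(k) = 1 - 3*k^2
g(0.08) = 4.08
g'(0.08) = 0.98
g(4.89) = -108.04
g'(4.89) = -70.74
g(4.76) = -99.09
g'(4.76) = -66.97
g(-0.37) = 3.68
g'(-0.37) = 0.59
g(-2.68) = 20.57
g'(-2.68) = -20.55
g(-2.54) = 17.85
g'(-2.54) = -18.35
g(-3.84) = 56.78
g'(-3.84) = -43.24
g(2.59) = -10.78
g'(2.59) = -19.12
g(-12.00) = 1720.00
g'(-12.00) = -431.00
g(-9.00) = 724.00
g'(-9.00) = -242.00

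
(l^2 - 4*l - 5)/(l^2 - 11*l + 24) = (l^2 - 4*l - 5)/(l^2 - 11*l + 24)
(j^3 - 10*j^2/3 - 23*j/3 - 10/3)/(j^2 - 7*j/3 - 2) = (j^2 - 4*j - 5)/(j - 3)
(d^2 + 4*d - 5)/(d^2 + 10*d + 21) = (d^2 + 4*d - 5)/(d^2 + 10*d + 21)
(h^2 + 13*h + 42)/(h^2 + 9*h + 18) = (h + 7)/(h + 3)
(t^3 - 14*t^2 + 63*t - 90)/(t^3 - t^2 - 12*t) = (-t^3 + 14*t^2 - 63*t + 90)/(t*(-t^2 + t + 12))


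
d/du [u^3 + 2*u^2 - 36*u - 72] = 3*u^2 + 4*u - 36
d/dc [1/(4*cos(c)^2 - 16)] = sin(c)*cos(c)/(2*(cos(c)^2 - 4)^2)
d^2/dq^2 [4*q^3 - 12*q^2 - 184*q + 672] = 24*q - 24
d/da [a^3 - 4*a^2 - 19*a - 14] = 3*a^2 - 8*a - 19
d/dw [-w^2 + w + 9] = 1 - 2*w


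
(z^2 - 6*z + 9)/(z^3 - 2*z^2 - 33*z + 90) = (z - 3)/(z^2 + z - 30)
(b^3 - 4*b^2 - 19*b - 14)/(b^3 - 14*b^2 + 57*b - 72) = (b^3 - 4*b^2 - 19*b - 14)/(b^3 - 14*b^2 + 57*b - 72)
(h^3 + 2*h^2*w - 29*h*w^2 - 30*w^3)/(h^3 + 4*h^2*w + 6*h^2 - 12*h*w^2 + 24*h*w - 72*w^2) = (-h^2 + 4*h*w + 5*w^2)/(-h^2 + 2*h*w - 6*h + 12*w)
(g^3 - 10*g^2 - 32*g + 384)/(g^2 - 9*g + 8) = (g^2 - 2*g - 48)/(g - 1)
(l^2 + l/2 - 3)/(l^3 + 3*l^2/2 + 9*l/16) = 8*(2*l^2 + l - 6)/(l*(16*l^2 + 24*l + 9))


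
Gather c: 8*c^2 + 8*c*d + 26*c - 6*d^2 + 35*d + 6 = 8*c^2 + c*(8*d + 26) - 6*d^2 + 35*d + 6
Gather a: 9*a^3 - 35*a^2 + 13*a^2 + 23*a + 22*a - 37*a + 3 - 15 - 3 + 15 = 9*a^3 - 22*a^2 + 8*a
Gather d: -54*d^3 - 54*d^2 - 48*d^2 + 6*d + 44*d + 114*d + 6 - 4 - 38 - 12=-54*d^3 - 102*d^2 + 164*d - 48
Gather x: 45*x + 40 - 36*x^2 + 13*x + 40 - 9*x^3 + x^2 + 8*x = -9*x^3 - 35*x^2 + 66*x + 80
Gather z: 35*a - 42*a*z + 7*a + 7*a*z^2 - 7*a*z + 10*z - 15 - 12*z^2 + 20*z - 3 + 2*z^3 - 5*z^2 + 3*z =42*a + 2*z^3 + z^2*(7*a - 17) + z*(33 - 49*a) - 18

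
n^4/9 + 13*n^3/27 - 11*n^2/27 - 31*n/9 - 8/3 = (n/3 + 1/3)*(n/3 + 1)*(n - 8/3)*(n + 3)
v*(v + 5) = v^2 + 5*v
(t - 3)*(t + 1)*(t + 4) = t^3 + 2*t^2 - 11*t - 12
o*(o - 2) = o^2 - 2*o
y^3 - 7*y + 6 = (y - 2)*(y - 1)*(y + 3)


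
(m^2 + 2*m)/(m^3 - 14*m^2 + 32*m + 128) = m/(m^2 - 16*m + 64)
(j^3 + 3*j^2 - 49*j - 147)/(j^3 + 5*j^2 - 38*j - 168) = (j^2 - 4*j - 21)/(j^2 - 2*j - 24)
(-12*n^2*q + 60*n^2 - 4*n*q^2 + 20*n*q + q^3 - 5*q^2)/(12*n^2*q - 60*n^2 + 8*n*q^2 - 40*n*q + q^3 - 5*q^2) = (-6*n + q)/(6*n + q)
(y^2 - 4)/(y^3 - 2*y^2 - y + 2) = (y + 2)/(y^2 - 1)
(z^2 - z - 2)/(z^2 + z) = (z - 2)/z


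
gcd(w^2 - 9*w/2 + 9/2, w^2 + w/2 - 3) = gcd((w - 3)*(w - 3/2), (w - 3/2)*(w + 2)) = w - 3/2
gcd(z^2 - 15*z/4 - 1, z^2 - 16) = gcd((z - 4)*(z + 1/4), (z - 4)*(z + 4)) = z - 4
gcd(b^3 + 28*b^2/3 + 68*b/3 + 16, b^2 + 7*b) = 1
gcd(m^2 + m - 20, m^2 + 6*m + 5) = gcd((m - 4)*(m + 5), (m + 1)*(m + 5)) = m + 5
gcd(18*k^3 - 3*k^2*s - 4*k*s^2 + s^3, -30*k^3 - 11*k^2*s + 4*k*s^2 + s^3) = -6*k^2 - k*s + s^2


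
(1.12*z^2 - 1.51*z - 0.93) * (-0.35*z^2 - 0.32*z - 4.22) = -0.392*z^4 + 0.1701*z^3 - 3.9177*z^2 + 6.6698*z + 3.9246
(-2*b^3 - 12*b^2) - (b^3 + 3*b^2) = -3*b^3 - 15*b^2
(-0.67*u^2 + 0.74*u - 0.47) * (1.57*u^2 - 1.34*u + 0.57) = -1.0519*u^4 + 2.0596*u^3 - 2.1114*u^2 + 1.0516*u - 0.2679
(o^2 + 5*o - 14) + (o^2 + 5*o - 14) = 2*o^2 + 10*o - 28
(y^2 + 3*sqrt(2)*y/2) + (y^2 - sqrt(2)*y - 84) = 2*y^2 + sqrt(2)*y/2 - 84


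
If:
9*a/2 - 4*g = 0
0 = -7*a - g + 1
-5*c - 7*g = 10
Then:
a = 8/65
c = -713/325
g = 9/65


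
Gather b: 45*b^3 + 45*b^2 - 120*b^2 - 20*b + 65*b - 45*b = 45*b^3 - 75*b^2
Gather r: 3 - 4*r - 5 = -4*r - 2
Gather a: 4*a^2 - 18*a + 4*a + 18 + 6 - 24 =4*a^2 - 14*a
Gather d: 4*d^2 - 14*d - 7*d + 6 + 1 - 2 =4*d^2 - 21*d + 5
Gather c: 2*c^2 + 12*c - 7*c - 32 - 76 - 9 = 2*c^2 + 5*c - 117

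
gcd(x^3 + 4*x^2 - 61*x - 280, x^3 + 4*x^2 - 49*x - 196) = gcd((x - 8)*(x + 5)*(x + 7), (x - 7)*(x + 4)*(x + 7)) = x + 7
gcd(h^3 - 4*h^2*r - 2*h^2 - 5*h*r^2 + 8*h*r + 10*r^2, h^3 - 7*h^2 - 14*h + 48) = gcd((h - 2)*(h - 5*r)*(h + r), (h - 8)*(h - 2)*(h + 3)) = h - 2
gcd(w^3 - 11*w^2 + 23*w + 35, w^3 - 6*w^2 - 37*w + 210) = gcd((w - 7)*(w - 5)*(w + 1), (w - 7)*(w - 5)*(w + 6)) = w^2 - 12*w + 35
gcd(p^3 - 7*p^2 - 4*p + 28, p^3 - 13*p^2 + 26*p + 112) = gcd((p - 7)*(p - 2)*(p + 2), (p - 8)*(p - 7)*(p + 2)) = p^2 - 5*p - 14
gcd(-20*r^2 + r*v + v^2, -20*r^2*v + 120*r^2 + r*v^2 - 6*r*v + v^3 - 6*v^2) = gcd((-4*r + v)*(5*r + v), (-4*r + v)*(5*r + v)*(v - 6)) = 20*r^2 - r*v - v^2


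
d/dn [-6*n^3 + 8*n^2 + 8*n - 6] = -18*n^2 + 16*n + 8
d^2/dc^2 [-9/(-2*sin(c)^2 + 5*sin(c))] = 9*(-16*sin(c) + 30 - 1/sin(c) - 60/sin(c)^2 + 50/sin(c)^3)/(2*sin(c) - 5)^3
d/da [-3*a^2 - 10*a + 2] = -6*a - 10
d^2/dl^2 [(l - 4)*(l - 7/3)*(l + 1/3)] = 6*l - 12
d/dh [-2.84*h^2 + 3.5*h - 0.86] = 3.5 - 5.68*h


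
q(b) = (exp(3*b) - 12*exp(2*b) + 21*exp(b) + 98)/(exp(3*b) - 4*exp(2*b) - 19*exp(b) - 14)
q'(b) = (-3*exp(3*b) + 8*exp(2*b) + 19*exp(b))*(exp(3*b) - 12*exp(2*b) + 21*exp(b) + 98)/(exp(3*b) - 4*exp(2*b) - 19*exp(b) - 14)^2 + (3*exp(3*b) - 24*exp(2*b) + 21*exp(b))/(exp(3*b) - 4*exp(2*b) - 19*exp(b) - 14) = 8*exp(b)/(exp(2*b) + 2*exp(b) + 1)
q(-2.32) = -6.28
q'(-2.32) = 0.65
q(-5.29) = -6.96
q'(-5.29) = 0.04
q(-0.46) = -3.90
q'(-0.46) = 1.90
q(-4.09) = -6.87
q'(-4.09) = 0.13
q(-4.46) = -6.91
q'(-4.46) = 0.09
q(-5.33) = -6.96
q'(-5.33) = 0.04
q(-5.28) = -6.96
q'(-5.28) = 0.04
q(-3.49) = -6.76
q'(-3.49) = 0.23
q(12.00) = 1.00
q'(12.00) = 0.00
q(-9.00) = -7.00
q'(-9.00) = 0.00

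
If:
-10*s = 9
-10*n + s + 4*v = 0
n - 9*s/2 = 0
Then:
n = -81/20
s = -9/10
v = -99/10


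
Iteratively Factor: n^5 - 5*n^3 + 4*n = (n - 2)*(n^4 + 2*n^3 - n^2 - 2*n) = (n - 2)*(n - 1)*(n^3 + 3*n^2 + 2*n) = (n - 2)*(n - 1)*(n + 1)*(n^2 + 2*n) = (n - 2)*(n - 1)*(n + 1)*(n + 2)*(n)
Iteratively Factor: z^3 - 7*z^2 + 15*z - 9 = (z - 3)*(z^2 - 4*z + 3) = (z - 3)^2*(z - 1)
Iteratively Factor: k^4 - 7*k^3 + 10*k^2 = (k - 5)*(k^3 - 2*k^2) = (k - 5)*(k - 2)*(k^2) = k*(k - 5)*(k - 2)*(k)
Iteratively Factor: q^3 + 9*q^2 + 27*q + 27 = (q + 3)*(q^2 + 6*q + 9) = (q + 3)^2*(q + 3)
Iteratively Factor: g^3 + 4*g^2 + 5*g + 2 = (g + 1)*(g^2 + 3*g + 2) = (g + 1)^2*(g + 2)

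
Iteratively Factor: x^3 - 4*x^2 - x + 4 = (x - 4)*(x^2 - 1) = (x - 4)*(x - 1)*(x + 1)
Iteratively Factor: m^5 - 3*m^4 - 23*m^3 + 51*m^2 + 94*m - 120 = (m + 2)*(m^4 - 5*m^3 - 13*m^2 + 77*m - 60) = (m - 1)*(m + 2)*(m^3 - 4*m^2 - 17*m + 60) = (m - 1)*(m + 2)*(m + 4)*(m^2 - 8*m + 15) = (m - 3)*(m - 1)*(m + 2)*(m + 4)*(m - 5)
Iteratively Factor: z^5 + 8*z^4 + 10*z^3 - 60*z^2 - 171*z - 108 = (z + 1)*(z^4 + 7*z^3 + 3*z^2 - 63*z - 108) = (z - 3)*(z + 1)*(z^3 + 10*z^2 + 33*z + 36) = (z - 3)*(z + 1)*(z + 4)*(z^2 + 6*z + 9) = (z - 3)*(z + 1)*(z + 3)*(z + 4)*(z + 3)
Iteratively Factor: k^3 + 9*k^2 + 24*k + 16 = (k + 4)*(k^2 + 5*k + 4) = (k + 1)*(k + 4)*(k + 4)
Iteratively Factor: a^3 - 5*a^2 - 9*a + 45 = (a - 3)*(a^2 - 2*a - 15) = (a - 3)*(a + 3)*(a - 5)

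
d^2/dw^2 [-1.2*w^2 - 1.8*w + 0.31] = -2.40000000000000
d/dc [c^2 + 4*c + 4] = 2*c + 4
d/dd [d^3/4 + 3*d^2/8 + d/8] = 3*d^2/4 + 3*d/4 + 1/8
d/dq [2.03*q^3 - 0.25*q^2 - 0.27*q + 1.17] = 6.09*q^2 - 0.5*q - 0.27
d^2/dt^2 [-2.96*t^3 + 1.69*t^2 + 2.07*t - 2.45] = 3.38 - 17.76*t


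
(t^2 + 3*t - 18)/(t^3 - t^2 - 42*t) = (t - 3)/(t*(t - 7))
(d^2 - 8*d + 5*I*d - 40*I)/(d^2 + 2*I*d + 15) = (d - 8)/(d - 3*I)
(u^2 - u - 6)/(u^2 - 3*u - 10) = (u - 3)/(u - 5)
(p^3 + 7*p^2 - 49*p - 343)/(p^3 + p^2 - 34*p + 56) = (p^2 - 49)/(p^2 - 6*p + 8)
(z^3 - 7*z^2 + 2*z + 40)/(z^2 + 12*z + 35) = (z^3 - 7*z^2 + 2*z + 40)/(z^2 + 12*z + 35)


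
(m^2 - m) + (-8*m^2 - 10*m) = -7*m^2 - 11*m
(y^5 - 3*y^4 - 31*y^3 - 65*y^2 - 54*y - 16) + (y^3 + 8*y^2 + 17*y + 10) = y^5 - 3*y^4 - 30*y^3 - 57*y^2 - 37*y - 6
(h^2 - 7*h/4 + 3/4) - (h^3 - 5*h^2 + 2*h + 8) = -h^3 + 6*h^2 - 15*h/4 - 29/4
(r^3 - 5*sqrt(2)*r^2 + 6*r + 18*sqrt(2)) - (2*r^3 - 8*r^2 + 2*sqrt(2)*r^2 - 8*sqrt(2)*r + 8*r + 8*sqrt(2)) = -r^3 - 7*sqrt(2)*r^2 + 8*r^2 - 2*r + 8*sqrt(2)*r + 10*sqrt(2)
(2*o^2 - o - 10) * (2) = 4*o^2 - 2*o - 20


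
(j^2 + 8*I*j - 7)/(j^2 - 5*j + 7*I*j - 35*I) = (j + I)/(j - 5)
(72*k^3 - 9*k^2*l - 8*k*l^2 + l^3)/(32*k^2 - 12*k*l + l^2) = (9*k^2 - l^2)/(4*k - l)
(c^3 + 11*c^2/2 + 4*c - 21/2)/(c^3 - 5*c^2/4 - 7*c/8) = 4*(-2*c^3 - 11*c^2 - 8*c + 21)/(c*(-8*c^2 + 10*c + 7))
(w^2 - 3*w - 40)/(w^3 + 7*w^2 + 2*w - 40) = (w - 8)/(w^2 + 2*w - 8)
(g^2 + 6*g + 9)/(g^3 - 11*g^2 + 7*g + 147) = (g + 3)/(g^2 - 14*g + 49)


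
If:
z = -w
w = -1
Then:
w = -1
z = 1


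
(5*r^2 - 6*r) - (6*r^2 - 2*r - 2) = -r^2 - 4*r + 2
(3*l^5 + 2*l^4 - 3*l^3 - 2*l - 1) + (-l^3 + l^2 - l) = 3*l^5 + 2*l^4 - 4*l^3 + l^2 - 3*l - 1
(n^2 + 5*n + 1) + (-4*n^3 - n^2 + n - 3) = -4*n^3 + 6*n - 2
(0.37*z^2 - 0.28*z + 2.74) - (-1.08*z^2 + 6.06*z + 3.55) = 1.45*z^2 - 6.34*z - 0.81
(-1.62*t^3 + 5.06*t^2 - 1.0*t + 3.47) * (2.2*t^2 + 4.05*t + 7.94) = -3.564*t^5 + 4.571*t^4 + 5.4302*t^3 + 43.7604*t^2 + 6.1135*t + 27.5518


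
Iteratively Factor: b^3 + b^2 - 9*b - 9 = (b + 1)*(b^2 - 9) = (b - 3)*(b + 1)*(b + 3)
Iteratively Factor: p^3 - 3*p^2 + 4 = (p - 2)*(p^2 - p - 2) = (p - 2)^2*(p + 1)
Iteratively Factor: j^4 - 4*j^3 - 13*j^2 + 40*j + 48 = (j - 4)*(j^3 - 13*j - 12) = (j - 4)*(j + 1)*(j^2 - j - 12) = (j - 4)*(j + 1)*(j + 3)*(j - 4)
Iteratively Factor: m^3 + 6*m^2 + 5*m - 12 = (m + 3)*(m^2 + 3*m - 4) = (m + 3)*(m + 4)*(m - 1)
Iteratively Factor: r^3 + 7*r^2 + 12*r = (r + 4)*(r^2 + 3*r) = r*(r + 4)*(r + 3)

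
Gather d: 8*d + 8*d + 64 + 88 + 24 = 16*d + 176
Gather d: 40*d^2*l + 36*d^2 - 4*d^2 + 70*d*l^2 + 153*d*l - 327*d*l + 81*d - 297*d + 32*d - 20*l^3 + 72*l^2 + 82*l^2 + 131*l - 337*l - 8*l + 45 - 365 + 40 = d^2*(40*l + 32) + d*(70*l^2 - 174*l - 184) - 20*l^3 + 154*l^2 - 214*l - 280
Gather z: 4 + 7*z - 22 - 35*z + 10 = -28*z - 8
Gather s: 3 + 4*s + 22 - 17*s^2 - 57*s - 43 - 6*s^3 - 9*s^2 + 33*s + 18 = -6*s^3 - 26*s^2 - 20*s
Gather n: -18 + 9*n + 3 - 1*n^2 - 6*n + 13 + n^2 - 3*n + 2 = 0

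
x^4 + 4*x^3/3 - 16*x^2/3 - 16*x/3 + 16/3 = (x - 2)*(x - 2/3)*(x + 2)^2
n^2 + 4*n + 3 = (n + 1)*(n + 3)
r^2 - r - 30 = (r - 6)*(r + 5)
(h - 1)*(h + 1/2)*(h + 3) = h^3 + 5*h^2/2 - 2*h - 3/2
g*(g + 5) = g^2 + 5*g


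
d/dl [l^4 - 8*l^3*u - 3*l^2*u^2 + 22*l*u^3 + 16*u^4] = 4*l^3 - 24*l^2*u - 6*l*u^2 + 22*u^3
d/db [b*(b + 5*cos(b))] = -5*b*sin(b) + 2*b + 5*cos(b)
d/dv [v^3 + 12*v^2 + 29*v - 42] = 3*v^2 + 24*v + 29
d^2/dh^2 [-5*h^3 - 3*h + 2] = -30*h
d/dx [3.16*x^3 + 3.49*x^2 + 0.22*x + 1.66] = 9.48*x^2 + 6.98*x + 0.22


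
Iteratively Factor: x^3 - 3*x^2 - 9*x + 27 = (x - 3)*(x^2 - 9) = (x - 3)^2*(x + 3)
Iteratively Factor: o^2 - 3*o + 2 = (o - 2)*(o - 1)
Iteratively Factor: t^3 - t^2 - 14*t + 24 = (t - 3)*(t^2 + 2*t - 8) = (t - 3)*(t + 4)*(t - 2)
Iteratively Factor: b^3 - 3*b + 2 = (b + 2)*(b^2 - 2*b + 1) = (b - 1)*(b + 2)*(b - 1)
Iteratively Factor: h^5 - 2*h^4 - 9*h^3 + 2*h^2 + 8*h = (h)*(h^4 - 2*h^3 - 9*h^2 + 2*h + 8) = h*(h + 1)*(h^3 - 3*h^2 - 6*h + 8) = h*(h - 1)*(h + 1)*(h^2 - 2*h - 8) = h*(h - 1)*(h + 1)*(h + 2)*(h - 4)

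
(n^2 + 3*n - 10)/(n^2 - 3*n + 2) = (n + 5)/(n - 1)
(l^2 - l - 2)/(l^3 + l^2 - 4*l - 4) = 1/(l + 2)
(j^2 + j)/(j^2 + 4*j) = (j + 1)/(j + 4)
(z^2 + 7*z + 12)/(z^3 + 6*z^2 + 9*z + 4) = (z + 3)/(z^2 + 2*z + 1)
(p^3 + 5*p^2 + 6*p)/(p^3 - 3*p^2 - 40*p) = (p^2 + 5*p + 6)/(p^2 - 3*p - 40)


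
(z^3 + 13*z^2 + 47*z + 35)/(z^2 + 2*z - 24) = (z^3 + 13*z^2 + 47*z + 35)/(z^2 + 2*z - 24)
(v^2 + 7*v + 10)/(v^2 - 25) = (v + 2)/(v - 5)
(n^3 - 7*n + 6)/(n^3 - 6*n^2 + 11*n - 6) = (n + 3)/(n - 3)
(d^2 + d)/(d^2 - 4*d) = (d + 1)/(d - 4)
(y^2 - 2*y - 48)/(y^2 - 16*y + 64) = (y + 6)/(y - 8)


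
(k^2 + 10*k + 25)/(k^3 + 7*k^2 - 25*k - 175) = (k + 5)/(k^2 + 2*k - 35)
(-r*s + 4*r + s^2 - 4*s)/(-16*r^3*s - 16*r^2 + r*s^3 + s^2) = (r*s - 4*r - s^2 + 4*s)/(16*r^3*s + 16*r^2 - r*s^3 - s^2)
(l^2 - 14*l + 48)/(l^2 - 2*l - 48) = (l - 6)/(l + 6)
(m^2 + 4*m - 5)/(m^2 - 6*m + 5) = (m + 5)/(m - 5)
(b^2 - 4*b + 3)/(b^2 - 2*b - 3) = (b - 1)/(b + 1)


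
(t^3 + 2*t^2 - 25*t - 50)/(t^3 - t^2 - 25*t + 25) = (t + 2)/(t - 1)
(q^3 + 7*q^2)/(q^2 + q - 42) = q^2/(q - 6)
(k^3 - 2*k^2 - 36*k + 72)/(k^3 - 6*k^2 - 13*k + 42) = (k^2 - 36)/(k^2 - 4*k - 21)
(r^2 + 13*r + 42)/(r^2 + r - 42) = (r + 6)/(r - 6)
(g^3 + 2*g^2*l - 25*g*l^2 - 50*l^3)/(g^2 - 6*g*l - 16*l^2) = (g^2 - 25*l^2)/(g - 8*l)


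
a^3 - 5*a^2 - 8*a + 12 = (a - 6)*(a - 1)*(a + 2)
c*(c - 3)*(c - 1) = c^3 - 4*c^2 + 3*c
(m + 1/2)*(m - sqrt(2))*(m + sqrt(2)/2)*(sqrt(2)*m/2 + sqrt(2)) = sqrt(2)*m^4/2 - m^3/2 + 5*sqrt(2)*m^3/4 - 5*m^2/4 - 5*sqrt(2)*m/4 - m/2 - sqrt(2)/2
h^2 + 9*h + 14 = (h + 2)*(h + 7)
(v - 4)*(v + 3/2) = v^2 - 5*v/2 - 6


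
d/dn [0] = 0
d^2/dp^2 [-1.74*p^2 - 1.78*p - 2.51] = -3.48000000000000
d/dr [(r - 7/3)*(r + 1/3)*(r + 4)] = 3*r^2 + 4*r - 79/9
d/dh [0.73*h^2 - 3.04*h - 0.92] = 1.46*h - 3.04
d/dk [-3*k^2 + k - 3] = 1 - 6*k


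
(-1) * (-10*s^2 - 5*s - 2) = 10*s^2 + 5*s + 2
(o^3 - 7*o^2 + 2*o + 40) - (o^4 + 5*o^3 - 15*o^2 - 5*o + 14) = -o^4 - 4*o^3 + 8*o^2 + 7*o + 26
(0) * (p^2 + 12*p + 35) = 0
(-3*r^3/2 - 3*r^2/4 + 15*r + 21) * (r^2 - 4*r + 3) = -3*r^5/2 + 21*r^4/4 + 27*r^3/2 - 165*r^2/4 - 39*r + 63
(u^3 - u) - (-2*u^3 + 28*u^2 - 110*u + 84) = 3*u^3 - 28*u^2 + 109*u - 84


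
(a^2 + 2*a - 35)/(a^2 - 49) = (a - 5)/(a - 7)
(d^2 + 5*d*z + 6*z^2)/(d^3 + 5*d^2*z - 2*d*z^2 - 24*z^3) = (-d - 2*z)/(-d^2 - 2*d*z + 8*z^2)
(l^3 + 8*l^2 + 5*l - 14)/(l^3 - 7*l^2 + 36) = (l^2 + 6*l - 7)/(l^2 - 9*l + 18)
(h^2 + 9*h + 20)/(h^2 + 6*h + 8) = (h + 5)/(h + 2)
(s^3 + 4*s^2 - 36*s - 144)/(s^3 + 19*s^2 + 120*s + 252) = (s^2 - 2*s - 24)/(s^2 + 13*s + 42)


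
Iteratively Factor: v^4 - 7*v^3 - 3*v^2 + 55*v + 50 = (v - 5)*(v^3 - 2*v^2 - 13*v - 10) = (v - 5)^2*(v^2 + 3*v + 2) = (v - 5)^2*(v + 1)*(v + 2)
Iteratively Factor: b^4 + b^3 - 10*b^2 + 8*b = (b - 2)*(b^3 + 3*b^2 - 4*b) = (b - 2)*(b - 1)*(b^2 + 4*b) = (b - 2)*(b - 1)*(b + 4)*(b)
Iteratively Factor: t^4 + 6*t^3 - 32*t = (t + 4)*(t^3 + 2*t^2 - 8*t) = t*(t + 4)*(t^2 + 2*t - 8) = t*(t - 2)*(t + 4)*(t + 4)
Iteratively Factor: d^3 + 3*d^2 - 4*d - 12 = (d + 3)*(d^2 - 4) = (d - 2)*(d + 3)*(d + 2)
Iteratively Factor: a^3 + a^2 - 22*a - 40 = (a + 4)*(a^2 - 3*a - 10) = (a + 2)*(a + 4)*(a - 5)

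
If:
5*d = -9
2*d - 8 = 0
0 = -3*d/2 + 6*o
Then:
No Solution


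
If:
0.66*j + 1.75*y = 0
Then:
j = -2.65151515151515*y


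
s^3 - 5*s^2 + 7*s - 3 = (s - 3)*(s - 1)^2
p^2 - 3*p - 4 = (p - 4)*(p + 1)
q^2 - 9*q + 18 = (q - 6)*(q - 3)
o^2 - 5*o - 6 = (o - 6)*(o + 1)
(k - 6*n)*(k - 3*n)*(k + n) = k^3 - 8*k^2*n + 9*k*n^2 + 18*n^3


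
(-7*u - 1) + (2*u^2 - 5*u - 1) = 2*u^2 - 12*u - 2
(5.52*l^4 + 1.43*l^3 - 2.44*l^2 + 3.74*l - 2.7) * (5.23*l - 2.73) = 28.8696*l^5 - 7.5907*l^4 - 16.6651*l^3 + 26.2214*l^2 - 24.3312*l + 7.371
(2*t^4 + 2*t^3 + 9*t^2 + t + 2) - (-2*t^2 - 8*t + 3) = 2*t^4 + 2*t^3 + 11*t^2 + 9*t - 1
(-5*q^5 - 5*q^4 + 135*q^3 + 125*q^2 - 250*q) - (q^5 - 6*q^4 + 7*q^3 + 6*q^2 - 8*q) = -6*q^5 + q^4 + 128*q^3 + 119*q^2 - 242*q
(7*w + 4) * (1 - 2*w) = -14*w^2 - w + 4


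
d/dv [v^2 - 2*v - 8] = 2*v - 2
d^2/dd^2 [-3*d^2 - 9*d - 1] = -6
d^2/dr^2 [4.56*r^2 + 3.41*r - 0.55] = 9.12000000000000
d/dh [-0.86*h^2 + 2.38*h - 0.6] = 2.38 - 1.72*h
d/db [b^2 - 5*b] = 2*b - 5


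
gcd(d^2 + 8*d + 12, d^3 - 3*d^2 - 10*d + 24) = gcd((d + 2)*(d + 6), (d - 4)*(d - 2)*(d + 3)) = 1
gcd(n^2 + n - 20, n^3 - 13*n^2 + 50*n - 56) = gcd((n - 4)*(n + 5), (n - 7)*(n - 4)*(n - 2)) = n - 4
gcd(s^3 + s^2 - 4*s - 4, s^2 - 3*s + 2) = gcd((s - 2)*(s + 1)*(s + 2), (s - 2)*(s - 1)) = s - 2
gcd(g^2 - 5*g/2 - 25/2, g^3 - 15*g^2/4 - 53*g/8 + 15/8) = g - 5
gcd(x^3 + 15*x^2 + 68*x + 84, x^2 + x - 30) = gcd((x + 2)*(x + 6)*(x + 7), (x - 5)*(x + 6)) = x + 6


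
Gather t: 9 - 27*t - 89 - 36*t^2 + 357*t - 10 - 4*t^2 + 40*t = -40*t^2 + 370*t - 90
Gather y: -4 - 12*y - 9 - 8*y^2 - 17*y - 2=-8*y^2 - 29*y - 15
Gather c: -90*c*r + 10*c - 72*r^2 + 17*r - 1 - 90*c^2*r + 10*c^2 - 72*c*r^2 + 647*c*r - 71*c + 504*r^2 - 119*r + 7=c^2*(10 - 90*r) + c*(-72*r^2 + 557*r - 61) + 432*r^2 - 102*r + 6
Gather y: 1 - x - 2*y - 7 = -x - 2*y - 6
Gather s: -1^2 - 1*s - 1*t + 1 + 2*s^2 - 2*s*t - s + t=2*s^2 + s*(-2*t - 2)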